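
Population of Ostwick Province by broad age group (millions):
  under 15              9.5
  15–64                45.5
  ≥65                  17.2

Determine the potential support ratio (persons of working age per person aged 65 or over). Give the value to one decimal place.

Potential support ratio = 45.5 / 17.2 = 2.6

Potential support ratio: 2.6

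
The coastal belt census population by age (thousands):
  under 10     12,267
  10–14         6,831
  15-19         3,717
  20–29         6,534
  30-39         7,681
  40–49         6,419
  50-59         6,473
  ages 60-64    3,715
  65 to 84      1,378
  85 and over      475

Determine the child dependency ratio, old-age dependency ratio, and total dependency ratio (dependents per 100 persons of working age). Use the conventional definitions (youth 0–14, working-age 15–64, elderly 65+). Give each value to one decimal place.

0–14: 12,267 + 6,831 = 19,098
15–64: 3,717 + 6,534 + 7,681 + 6,419 + 6,473 + 3,715 = 34,539
65+: 1,378 + 475 = 1,853
Youth dependency ratio = 19,098 / 34,539 × 100 = 55.3
Old-age dependency ratio = 1,853 / 34,539 × 100 = 5.4
Total dependency ratio = (19,098 + 1,853) / 34,539 × 100 = 20,951 / 34,539 × 100 = 60.7

Youth dependency ratio: 55.3
Old-age dependency ratio: 5.4
Total dependency ratio: 60.7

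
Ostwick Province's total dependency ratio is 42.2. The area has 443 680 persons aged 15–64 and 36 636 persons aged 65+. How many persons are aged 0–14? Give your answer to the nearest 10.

Aged 0–14: 150 600

Total dependency ratio = (youth + elderly) / working-age × 100
42.2 = (Y + 36 636) / 443 680 × 100
⇒ 150 600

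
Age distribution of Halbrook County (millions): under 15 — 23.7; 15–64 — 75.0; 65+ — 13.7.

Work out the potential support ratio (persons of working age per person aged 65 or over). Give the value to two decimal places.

Potential support ratio: 5.47

Potential support ratio = 75.0 / 13.7 = 5.47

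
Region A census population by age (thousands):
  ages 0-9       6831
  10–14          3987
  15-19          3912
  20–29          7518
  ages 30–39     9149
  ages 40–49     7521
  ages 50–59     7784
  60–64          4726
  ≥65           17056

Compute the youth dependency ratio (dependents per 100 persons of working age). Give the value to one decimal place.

0–14: 6831 + 3987 = 10818
15–64: 3912 + 7518 + 9149 + 7521 + 7784 + 4726 = 40610
65+: 17056
Youth dependency ratio = 10818 / 40610 × 100 = 26.6

Youth dependency ratio: 26.6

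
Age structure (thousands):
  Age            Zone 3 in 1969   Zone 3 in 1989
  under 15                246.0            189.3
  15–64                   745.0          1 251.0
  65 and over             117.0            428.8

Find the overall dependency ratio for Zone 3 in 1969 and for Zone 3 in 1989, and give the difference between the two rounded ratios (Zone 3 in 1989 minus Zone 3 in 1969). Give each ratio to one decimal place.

Zone 3 in 1969: 48.7
Zone 3 in 1989: 49.4
Difference: +0.7

Zone 3 in 1969: (246.0 + 117.0) / 745.0 × 100 = 363.0 / 745.0 × 100 = 48.7
Zone 3 in 1989: (189.3 + 428.8) / 1 251.0 × 100 = 618.1 / 1 251.0 × 100 = 49.4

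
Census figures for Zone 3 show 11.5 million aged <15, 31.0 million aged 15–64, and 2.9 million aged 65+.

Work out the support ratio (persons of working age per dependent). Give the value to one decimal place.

Support ratio: 2.2

Support ratio = 31.0 / (11.5 + 2.9) = 31.0 / 14.4 = 2.2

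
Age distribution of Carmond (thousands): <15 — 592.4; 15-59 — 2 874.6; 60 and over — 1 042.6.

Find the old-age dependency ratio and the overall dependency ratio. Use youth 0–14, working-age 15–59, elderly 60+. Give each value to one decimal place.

Old-age dependency ratio: 36.3
Total dependency ratio: 56.9

Old-age dependency ratio = 1 042.6 / 2 874.6 × 100 = 36.3
Total dependency ratio = (592.4 + 1 042.6) / 2 874.6 × 100 = 1 635.0 / 2 874.6 × 100 = 56.9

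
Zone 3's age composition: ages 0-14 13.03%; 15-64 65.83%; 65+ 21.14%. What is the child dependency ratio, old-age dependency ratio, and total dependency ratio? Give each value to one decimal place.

Youth dependency ratio = 13.03 / 65.83 × 100 = 19.8
Old-age dependency ratio = 21.14 / 65.83 × 100 = 32.1
Total dependency ratio = (13.03 + 21.14) / 65.83 × 100 = 34.17 / 65.83 × 100 = 51.9

Youth dependency ratio: 19.8
Old-age dependency ratio: 32.1
Total dependency ratio: 51.9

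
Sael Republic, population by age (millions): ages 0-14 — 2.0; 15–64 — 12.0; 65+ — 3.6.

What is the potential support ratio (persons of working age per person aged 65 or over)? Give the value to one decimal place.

Potential support ratio = 12.0 / 3.6 = 3.3

Potential support ratio: 3.3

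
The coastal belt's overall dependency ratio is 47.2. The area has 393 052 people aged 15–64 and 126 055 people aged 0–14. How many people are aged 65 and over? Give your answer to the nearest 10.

Aged 65 and over: 59 470

Total dependency ratio = (youth + elderly) / working-age × 100
47.2 = (126 055 + E) / 393 052 × 100
⇒ 59 470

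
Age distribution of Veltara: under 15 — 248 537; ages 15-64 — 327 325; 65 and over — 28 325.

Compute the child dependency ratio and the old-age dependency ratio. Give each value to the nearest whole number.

Youth dependency ratio = 248 537 / 327 325 × 100 = 76
Old-age dependency ratio = 28 325 / 327 325 × 100 = 9

Youth dependency ratio: 76
Old-age dependency ratio: 9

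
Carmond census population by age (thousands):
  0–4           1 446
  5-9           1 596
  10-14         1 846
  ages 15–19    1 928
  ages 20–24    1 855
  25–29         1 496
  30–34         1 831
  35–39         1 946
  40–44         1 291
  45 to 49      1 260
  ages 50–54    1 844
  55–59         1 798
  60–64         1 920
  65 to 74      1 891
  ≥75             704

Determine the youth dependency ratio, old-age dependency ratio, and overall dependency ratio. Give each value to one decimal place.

0–14: 1 446 + 1 596 + 1 846 = 4 888
15–64: 1 928 + 1 855 + 1 496 + 1 831 + 1 946 + 1 291 + 1 260 + 1 844 + 1 798 + 1 920 = 17 169
65+: 1 891 + 704 = 2 595
Youth dependency ratio = 4 888 / 17 169 × 100 = 28.5
Old-age dependency ratio = 2 595 / 17 169 × 100 = 15.1
Total dependency ratio = (4 888 + 2 595) / 17 169 × 100 = 7 483 / 17 169 × 100 = 43.6

Youth dependency ratio: 28.5
Old-age dependency ratio: 15.1
Total dependency ratio: 43.6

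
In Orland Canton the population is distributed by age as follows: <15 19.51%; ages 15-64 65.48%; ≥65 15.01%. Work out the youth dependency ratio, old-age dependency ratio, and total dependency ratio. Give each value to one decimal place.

Youth dependency ratio = 19.51 / 65.48 × 100 = 29.8
Old-age dependency ratio = 15.01 / 65.48 × 100 = 22.9
Total dependency ratio = (19.51 + 15.01) / 65.48 × 100 = 34.52 / 65.48 × 100 = 52.7

Youth dependency ratio: 29.8
Old-age dependency ratio: 22.9
Total dependency ratio: 52.7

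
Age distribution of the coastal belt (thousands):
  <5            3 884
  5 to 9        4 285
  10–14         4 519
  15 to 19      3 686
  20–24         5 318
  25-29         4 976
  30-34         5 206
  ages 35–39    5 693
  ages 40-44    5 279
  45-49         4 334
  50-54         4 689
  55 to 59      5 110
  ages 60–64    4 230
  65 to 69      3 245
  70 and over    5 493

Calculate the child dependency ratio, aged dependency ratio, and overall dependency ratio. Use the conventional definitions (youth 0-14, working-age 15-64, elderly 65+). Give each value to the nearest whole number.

0–14: 3 884 + 4 285 + 4 519 = 12 688
15–64: 3 686 + 5 318 + 4 976 + 5 206 + 5 693 + 5 279 + 4 334 + 4 689 + 5 110 + 4 230 = 48 521
65+: 3 245 + 5 493 = 8 738
Youth dependency ratio = 12 688 / 48 521 × 100 = 26
Old-age dependency ratio = 8 738 / 48 521 × 100 = 18
Total dependency ratio = (12 688 + 8 738) / 48 521 × 100 = 21 426 / 48 521 × 100 = 44

Youth dependency ratio: 26
Old-age dependency ratio: 18
Total dependency ratio: 44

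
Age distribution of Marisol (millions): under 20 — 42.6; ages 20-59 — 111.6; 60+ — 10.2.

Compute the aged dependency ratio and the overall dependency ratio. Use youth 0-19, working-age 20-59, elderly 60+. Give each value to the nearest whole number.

Old-age dependency ratio: 9
Total dependency ratio: 47

Old-age dependency ratio = 10.2 / 111.6 × 100 = 9
Total dependency ratio = (42.6 + 10.2) / 111.6 × 100 = 52.8 / 111.6 × 100 = 47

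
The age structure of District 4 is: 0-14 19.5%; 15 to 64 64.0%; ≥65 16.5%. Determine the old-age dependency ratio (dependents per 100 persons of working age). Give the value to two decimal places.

Old-age dependency ratio: 25.78

Old-age dependency ratio = 16.5 / 64.0 × 100 = 25.78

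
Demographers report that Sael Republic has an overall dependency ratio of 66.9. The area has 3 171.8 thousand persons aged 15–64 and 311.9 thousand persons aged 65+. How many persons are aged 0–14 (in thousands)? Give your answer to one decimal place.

Total dependency ratio = (youth + elderly) / working-age × 100
66.9 = (Y + 311.9) / 3 171.8 × 100
⇒ 1 810.0

Aged 0–14: 1 810.0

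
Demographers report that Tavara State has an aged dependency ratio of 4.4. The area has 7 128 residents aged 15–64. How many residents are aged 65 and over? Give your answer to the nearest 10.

Aged 65 and over: 310

Old-age dependency ratio = elderly / working-age × 100
4.4 = E / 7 128 × 100
⇒ 310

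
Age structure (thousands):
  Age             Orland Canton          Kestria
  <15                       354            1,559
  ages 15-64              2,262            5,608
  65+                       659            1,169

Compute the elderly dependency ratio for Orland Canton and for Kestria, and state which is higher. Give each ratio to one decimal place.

Orland Canton: 29.1
Kestria: 20.8
Higher: Orland Canton

Orland Canton: 659 / 2,262 × 100 = 29.1
Kestria: 1,169 / 5,608 × 100 = 20.8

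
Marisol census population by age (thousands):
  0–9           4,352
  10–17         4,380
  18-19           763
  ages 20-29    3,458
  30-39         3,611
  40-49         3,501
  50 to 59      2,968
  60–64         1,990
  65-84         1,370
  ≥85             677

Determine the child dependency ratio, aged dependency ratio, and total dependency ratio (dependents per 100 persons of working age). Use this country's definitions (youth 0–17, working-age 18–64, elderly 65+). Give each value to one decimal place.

Youth dependency ratio: 53.6
Old-age dependency ratio: 12.6
Total dependency ratio: 66.2

0–17: 4,352 + 4,380 = 8,732
18–64: 763 + 3,458 + 3,611 + 3,501 + 2,968 + 1,990 = 16,291
65+: 1,370 + 677 = 2,047
Youth dependency ratio = 8,732 / 16,291 × 100 = 53.6
Old-age dependency ratio = 2,047 / 16,291 × 100 = 12.6
Total dependency ratio = (8,732 + 2,047) / 16,291 × 100 = 10,779 / 16,291 × 100 = 66.2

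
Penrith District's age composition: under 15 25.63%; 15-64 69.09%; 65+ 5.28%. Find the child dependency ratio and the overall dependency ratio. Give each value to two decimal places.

Youth dependency ratio: 37.10
Total dependency ratio: 44.74

Youth dependency ratio = 25.63 / 69.09 × 100 = 37.10
Total dependency ratio = (25.63 + 5.28) / 69.09 × 100 = 30.91 / 69.09 × 100 = 44.74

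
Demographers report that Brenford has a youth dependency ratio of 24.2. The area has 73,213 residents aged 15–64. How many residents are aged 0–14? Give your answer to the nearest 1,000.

Aged 0–14: 18,000

Youth dependency ratio = youth / working-age × 100
24.2 = Y / 73,213 × 100
⇒ 18,000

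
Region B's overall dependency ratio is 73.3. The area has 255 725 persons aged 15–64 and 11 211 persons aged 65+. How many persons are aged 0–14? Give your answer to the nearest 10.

Aged 0–14: 176 240

Total dependency ratio = (youth + elderly) / working-age × 100
73.3 = (Y + 11 211) / 255 725 × 100
⇒ 176 240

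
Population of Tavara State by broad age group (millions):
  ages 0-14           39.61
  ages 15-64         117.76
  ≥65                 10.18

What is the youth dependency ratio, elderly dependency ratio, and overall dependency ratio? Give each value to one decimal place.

Youth dependency ratio: 33.6
Old-age dependency ratio: 8.6
Total dependency ratio: 42.3

Youth dependency ratio = 39.61 / 117.76 × 100 = 33.6
Old-age dependency ratio = 10.18 / 117.76 × 100 = 8.6
Total dependency ratio = (39.61 + 10.18) / 117.76 × 100 = 49.79 / 117.76 × 100 = 42.3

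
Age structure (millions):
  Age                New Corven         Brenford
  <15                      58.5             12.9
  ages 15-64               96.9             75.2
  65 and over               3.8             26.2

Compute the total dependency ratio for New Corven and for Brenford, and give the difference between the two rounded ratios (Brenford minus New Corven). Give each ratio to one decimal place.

New Corven: 64.3
Brenford: 52.0
Difference: -12.3

New Corven: (58.5 + 3.8) / 96.9 × 100 = 62.3 / 96.9 × 100 = 64.3
Brenford: (12.9 + 26.2) / 75.2 × 100 = 39.1 / 75.2 × 100 = 52.0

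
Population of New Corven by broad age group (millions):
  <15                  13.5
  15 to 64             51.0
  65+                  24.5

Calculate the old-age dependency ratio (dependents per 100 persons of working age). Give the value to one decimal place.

Old-age dependency ratio: 48.0

Old-age dependency ratio = 24.5 / 51.0 × 100 = 48.0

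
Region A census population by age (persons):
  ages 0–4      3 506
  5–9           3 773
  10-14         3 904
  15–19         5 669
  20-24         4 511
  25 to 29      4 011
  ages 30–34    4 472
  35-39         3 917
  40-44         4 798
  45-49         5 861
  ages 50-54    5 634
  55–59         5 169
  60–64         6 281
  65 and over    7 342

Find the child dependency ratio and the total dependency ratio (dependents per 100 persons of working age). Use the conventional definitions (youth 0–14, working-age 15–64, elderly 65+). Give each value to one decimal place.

Youth dependency ratio: 22.2
Total dependency ratio: 36.8

0–14: 3 506 + 3 773 + 3 904 = 11 183
15–64: 5 669 + 4 511 + 4 011 + 4 472 + 3 917 + 4 798 + 5 861 + 5 634 + 5 169 + 6 281 = 50 323
65+: 7 342
Youth dependency ratio = 11 183 / 50 323 × 100 = 22.2
Total dependency ratio = (11 183 + 7 342) / 50 323 × 100 = 18 525 / 50 323 × 100 = 36.8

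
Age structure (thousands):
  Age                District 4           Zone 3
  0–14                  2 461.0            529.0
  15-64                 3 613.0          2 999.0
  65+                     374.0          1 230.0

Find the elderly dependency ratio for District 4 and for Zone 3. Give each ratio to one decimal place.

District 4: 10.4
Zone 3: 41.0

District 4: 374.0 / 3 613.0 × 100 = 10.4
Zone 3: 1 230.0 / 2 999.0 × 100 = 41.0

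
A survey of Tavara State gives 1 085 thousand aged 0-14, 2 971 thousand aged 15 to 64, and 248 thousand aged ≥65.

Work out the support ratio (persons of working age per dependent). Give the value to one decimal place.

Support ratio = 2 971 / (1 085 + 248) = 2 971 / 1 333 = 2.2

Support ratio: 2.2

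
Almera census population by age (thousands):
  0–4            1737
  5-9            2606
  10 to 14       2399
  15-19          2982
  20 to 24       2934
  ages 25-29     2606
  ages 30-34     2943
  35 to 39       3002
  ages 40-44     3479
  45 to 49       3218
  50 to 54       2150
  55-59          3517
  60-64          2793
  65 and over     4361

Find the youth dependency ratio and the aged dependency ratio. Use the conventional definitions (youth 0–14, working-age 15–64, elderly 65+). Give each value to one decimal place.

Youth dependency ratio: 22.8
Old-age dependency ratio: 14.7

0–14: 1737 + 2606 + 2399 = 6742
15–64: 2982 + 2934 + 2606 + 2943 + 3002 + 3479 + 3218 + 2150 + 3517 + 2793 = 29624
65+: 4361
Youth dependency ratio = 6742 / 29624 × 100 = 22.8
Old-age dependency ratio = 4361 / 29624 × 100 = 14.7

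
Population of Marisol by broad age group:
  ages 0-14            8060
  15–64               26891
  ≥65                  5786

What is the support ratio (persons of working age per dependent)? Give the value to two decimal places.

Support ratio = 26891 / (8060 + 5786) = 26891 / 13846 = 1.94

Support ratio: 1.94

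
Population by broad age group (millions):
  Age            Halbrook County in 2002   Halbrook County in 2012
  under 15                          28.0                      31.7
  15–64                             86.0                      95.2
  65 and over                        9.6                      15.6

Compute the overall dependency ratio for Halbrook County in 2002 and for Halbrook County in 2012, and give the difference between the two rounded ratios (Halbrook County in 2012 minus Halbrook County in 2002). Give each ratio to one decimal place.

Halbrook County in 2002: 43.7
Halbrook County in 2012: 49.7
Difference: +6.0

Halbrook County in 2002: (28.0 + 9.6) / 86.0 × 100 = 37.6 / 86.0 × 100 = 43.7
Halbrook County in 2012: (31.7 + 15.6) / 95.2 × 100 = 47.3 / 95.2 × 100 = 49.7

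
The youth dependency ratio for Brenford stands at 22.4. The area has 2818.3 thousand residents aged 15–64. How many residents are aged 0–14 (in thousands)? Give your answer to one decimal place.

Aged 0–14: 631.3

Youth dependency ratio = youth / working-age × 100
22.4 = Y / 2818.3 × 100
⇒ 631.3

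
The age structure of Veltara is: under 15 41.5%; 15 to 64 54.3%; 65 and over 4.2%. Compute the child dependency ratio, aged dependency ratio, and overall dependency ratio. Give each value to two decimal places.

Youth dependency ratio: 76.43
Old-age dependency ratio: 7.73
Total dependency ratio: 84.16

Youth dependency ratio = 41.5 / 54.3 × 100 = 76.43
Old-age dependency ratio = 4.2 / 54.3 × 100 = 7.73
Total dependency ratio = (41.5 + 4.2) / 54.3 × 100 = 45.7 / 54.3 × 100 = 84.16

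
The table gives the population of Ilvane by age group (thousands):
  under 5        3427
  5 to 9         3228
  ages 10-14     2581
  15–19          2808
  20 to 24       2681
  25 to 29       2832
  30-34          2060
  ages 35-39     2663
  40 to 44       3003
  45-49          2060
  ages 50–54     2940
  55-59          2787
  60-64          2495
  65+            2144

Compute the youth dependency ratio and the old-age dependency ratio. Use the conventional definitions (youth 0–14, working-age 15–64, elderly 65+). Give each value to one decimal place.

0–14: 3427 + 3228 + 2581 = 9236
15–64: 2808 + 2681 + 2832 + 2060 + 2663 + 3003 + 2060 + 2940 + 2787 + 2495 = 26329
65+: 2144
Youth dependency ratio = 9236 / 26329 × 100 = 35.1
Old-age dependency ratio = 2144 / 26329 × 100 = 8.1

Youth dependency ratio: 35.1
Old-age dependency ratio: 8.1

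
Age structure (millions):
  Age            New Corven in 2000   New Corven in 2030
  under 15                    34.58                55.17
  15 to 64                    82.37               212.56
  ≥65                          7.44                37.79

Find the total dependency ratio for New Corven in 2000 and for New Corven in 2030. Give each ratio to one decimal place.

New Corven in 2000: (34.58 + 7.44) / 82.37 × 100 = 42.02 / 82.37 × 100 = 51.0
New Corven in 2030: (55.17 + 37.79) / 212.56 × 100 = 92.96 / 212.56 × 100 = 43.7

New Corven in 2000: 51.0
New Corven in 2030: 43.7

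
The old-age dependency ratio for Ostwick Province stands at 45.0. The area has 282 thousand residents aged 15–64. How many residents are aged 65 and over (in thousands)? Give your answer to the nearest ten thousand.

Old-age dependency ratio = elderly / working-age × 100
45.0 = E / 282 × 100
⇒ 130

Aged 65 and over: 130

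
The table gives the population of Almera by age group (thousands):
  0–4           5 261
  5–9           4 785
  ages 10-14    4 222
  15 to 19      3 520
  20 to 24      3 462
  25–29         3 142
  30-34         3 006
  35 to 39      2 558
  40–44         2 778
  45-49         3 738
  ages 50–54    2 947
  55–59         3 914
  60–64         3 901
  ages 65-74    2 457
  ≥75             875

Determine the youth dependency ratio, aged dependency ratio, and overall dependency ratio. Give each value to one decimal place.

Youth dependency ratio: 43.3
Old-age dependency ratio: 10.1
Total dependency ratio: 53.4

0–14: 5 261 + 4 785 + 4 222 = 14 268
15–64: 3 520 + 3 462 + 3 142 + 3 006 + 2 558 + 2 778 + 3 738 + 2 947 + 3 914 + 3 901 = 32 966
65+: 2 457 + 875 = 3 332
Youth dependency ratio = 14 268 / 32 966 × 100 = 43.3
Old-age dependency ratio = 3 332 / 32 966 × 100 = 10.1
Total dependency ratio = (14 268 + 3 332) / 32 966 × 100 = 17 600 / 32 966 × 100 = 53.4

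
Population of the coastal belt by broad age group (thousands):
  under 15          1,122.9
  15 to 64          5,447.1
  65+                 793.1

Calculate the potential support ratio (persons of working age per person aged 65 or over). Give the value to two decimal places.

Potential support ratio = 5,447.1 / 793.1 = 6.87

Potential support ratio: 6.87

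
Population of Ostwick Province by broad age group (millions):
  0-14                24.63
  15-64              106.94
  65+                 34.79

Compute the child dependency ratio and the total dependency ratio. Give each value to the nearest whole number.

Youth dependency ratio: 23
Total dependency ratio: 56

Youth dependency ratio = 24.63 / 106.94 × 100 = 23
Total dependency ratio = (24.63 + 34.79) / 106.94 × 100 = 59.42 / 106.94 × 100 = 56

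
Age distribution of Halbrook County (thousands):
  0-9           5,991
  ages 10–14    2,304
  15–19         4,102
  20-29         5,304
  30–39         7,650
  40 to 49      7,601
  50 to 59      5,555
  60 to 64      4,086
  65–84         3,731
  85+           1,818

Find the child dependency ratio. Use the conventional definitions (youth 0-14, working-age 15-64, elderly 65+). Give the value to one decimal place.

0–14: 5,991 + 2,304 = 8,295
15–64: 4,102 + 5,304 + 7,650 + 7,601 + 5,555 + 4,086 = 34,298
65+: 3,731 + 1,818 = 5,549
Youth dependency ratio = 8,295 / 34,298 × 100 = 24.2

Youth dependency ratio: 24.2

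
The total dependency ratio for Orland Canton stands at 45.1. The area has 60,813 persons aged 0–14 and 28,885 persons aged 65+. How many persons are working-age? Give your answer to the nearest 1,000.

Total dependency ratio = (youth + elderly) / working-age × 100
45.1 = (60,813 + 28,885) / W × 100
⇒ 199,000

Working-age: 199,000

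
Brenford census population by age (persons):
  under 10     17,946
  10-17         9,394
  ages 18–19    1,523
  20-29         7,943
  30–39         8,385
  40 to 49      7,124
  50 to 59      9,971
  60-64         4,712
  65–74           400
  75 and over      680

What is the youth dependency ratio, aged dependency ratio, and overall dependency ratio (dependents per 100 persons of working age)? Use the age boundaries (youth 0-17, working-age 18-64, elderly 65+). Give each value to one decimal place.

Youth dependency ratio: 68.9
Old-age dependency ratio: 2.7
Total dependency ratio: 71.7

0–17: 17,946 + 9,394 = 27,340
18–64: 1,523 + 7,943 + 8,385 + 7,124 + 9,971 + 4,712 = 39,658
65+: 400 + 680 = 1,080
Youth dependency ratio = 27,340 / 39,658 × 100 = 68.9
Old-age dependency ratio = 1,080 / 39,658 × 100 = 2.7
Total dependency ratio = (27,340 + 1,080) / 39,658 × 100 = 28,420 / 39,658 × 100 = 71.7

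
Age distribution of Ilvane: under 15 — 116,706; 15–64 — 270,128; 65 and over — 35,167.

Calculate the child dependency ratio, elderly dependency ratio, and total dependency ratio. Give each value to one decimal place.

Youth dependency ratio: 43.2
Old-age dependency ratio: 13.0
Total dependency ratio: 56.2

Youth dependency ratio = 116,706 / 270,128 × 100 = 43.2
Old-age dependency ratio = 35,167 / 270,128 × 100 = 13.0
Total dependency ratio = (116,706 + 35,167) / 270,128 × 100 = 151,873 / 270,128 × 100 = 56.2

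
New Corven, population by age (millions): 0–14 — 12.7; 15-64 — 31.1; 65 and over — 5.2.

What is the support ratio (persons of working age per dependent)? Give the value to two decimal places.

Support ratio = 31.1 / (12.7 + 5.2) = 31.1 / 17.9 = 1.74

Support ratio: 1.74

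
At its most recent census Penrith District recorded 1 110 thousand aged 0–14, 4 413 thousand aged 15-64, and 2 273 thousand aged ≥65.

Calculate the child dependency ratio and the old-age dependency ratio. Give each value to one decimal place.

Youth dependency ratio: 25.2
Old-age dependency ratio: 51.5

Youth dependency ratio = 1 110 / 4 413 × 100 = 25.2
Old-age dependency ratio = 2 273 / 4 413 × 100 = 51.5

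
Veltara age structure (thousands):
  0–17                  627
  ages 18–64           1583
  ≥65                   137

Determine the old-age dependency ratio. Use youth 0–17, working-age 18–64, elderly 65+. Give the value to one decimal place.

Old-age dependency ratio: 8.7

Old-age dependency ratio = 137 / 1583 × 100 = 8.7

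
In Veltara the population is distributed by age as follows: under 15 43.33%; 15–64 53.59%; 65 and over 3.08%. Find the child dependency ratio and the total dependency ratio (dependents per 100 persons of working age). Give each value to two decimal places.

Youth dependency ratio = 43.33 / 53.59 × 100 = 80.85
Total dependency ratio = (43.33 + 3.08) / 53.59 × 100 = 46.41 / 53.59 × 100 = 86.60

Youth dependency ratio: 80.85
Total dependency ratio: 86.60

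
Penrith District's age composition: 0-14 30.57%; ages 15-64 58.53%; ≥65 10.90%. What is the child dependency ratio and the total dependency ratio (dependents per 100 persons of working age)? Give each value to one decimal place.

Youth dependency ratio = 30.57 / 58.53 × 100 = 52.2
Total dependency ratio = (30.57 + 10.90) / 58.53 × 100 = 41.47 / 58.53 × 100 = 70.9

Youth dependency ratio: 52.2
Total dependency ratio: 70.9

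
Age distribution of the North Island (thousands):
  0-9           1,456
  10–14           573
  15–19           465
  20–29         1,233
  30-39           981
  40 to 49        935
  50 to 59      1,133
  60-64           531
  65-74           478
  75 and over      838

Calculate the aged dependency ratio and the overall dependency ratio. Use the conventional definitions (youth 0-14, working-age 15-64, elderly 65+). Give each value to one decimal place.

Old-age dependency ratio: 24.9
Total dependency ratio: 63.4

0–14: 1,456 + 573 = 2,029
15–64: 465 + 1,233 + 981 + 935 + 1,133 + 531 = 5,278
65+: 478 + 838 = 1,316
Old-age dependency ratio = 1,316 / 5,278 × 100 = 24.9
Total dependency ratio = (2,029 + 1,316) / 5,278 × 100 = 3,345 / 5,278 × 100 = 63.4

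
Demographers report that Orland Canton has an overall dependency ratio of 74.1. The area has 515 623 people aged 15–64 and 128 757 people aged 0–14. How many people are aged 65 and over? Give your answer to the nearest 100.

Aged 65 and over: 253 300

Total dependency ratio = (youth + elderly) / working-age × 100
74.1 = (128 757 + E) / 515 623 × 100
⇒ 253 300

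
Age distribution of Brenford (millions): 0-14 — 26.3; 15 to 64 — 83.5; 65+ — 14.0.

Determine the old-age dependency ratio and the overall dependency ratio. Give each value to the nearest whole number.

Old-age dependency ratio = 14.0 / 83.5 × 100 = 17
Total dependency ratio = (26.3 + 14.0) / 83.5 × 100 = 40.3 / 83.5 × 100 = 48

Old-age dependency ratio: 17
Total dependency ratio: 48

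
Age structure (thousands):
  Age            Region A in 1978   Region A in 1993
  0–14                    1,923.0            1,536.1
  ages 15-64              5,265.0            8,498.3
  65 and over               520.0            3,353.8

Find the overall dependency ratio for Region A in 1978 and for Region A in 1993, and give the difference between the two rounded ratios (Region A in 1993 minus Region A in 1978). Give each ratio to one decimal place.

Region A in 1978: 46.4
Region A in 1993: 57.5
Difference: +11.1

Region A in 1978: (1,923.0 + 520.0) / 5,265.0 × 100 = 2,443.0 / 5,265.0 × 100 = 46.4
Region A in 1993: (1,536.1 + 3,353.8) / 8,498.3 × 100 = 4,889.9 / 8,498.3 × 100 = 57.5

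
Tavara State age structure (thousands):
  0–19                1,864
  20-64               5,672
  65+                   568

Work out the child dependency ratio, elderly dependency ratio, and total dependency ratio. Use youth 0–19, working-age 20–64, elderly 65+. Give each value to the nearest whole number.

Youth dependency ratio: 33
Old-age dependency ratio: 10
Total dependency ratio: 43

Youth dependency ratio = 1,864 / 5,672 × 100 = 33
Old-age dependency ratio = 568 / 5,672 × 100 = 10
Total dependency ratio = (1,864 + 568) / 5,672 × 100 = 2,432 / 5,672 × 100 = 43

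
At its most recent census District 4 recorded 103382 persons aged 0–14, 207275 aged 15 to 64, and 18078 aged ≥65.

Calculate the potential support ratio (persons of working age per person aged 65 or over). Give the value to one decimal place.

Potential support ratio = 207275 / 18078 = 11.5

Potential support ratio: 11.5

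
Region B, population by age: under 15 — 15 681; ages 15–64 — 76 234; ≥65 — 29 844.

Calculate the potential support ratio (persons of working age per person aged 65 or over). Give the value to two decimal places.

Potential support ratio: 2.55

Potential support ratio = 76 234 / 29 844 = 2.55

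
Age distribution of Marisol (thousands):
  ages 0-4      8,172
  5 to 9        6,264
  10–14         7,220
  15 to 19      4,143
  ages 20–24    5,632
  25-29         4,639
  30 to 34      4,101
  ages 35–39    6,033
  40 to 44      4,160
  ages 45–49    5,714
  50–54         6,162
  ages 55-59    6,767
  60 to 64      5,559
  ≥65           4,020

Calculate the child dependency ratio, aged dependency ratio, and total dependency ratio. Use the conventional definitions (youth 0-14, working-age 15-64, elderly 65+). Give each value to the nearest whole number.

0–14: 8,172 + 6,264 + 7,220 = 21,656
15–64: 4,143 + 5,632 + 4,639 + 4,101 + 6,033 + 4,160 + 5,714 + 6,162 + 6,767 + 5,559 = 52,910
65+: 4,020
Youth dependency ratio = 21,656 / 52,910 × 100 = 41
Old-age dependency ratio = 4,020 / 52,910 × 100 = 8
Total dependency ratio = (21,656 + 4,020) / 52,910 × 100 = 25,676 / 52,910 × 100 = 49

Youth dependency ratio: 41
Old-age dependency ratio: 8
Total dependency ratio: 49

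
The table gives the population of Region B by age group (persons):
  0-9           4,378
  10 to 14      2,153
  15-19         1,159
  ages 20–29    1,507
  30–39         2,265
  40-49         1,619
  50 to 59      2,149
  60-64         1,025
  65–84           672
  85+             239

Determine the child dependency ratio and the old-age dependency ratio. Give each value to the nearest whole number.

0–14: 4,378 + 2,153 = 6,531
15–64: 1,159 + 1,507 + 2,265 + 1,619 + 2,149 + 1,025 = 9,724
65+: 672 + 239 = 911
Youth dependency ratio = 6,531 / 9,724 × 100 = 67
Old-age dependency ratio = 911 / 9,724 × 100 = 9

Youth dependency ratio: 67
Old-age dependency ratio: 9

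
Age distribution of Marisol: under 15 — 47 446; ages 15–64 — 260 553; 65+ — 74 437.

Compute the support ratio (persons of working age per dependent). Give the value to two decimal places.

Support ratio = 260 553 / (47 446 + 74 437) = 260 553 / 121 883 = 2.14

Support ratio: 2.14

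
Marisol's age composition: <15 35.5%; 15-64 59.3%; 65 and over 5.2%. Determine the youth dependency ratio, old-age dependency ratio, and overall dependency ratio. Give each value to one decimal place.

Youth dependency ratio = 35.5 / 59.3 × 100 = 59.9
Old-age dependency ratio = 5.2 / 59.3 × 100 = 8.8
Total dependency ratio = (35.5 + 5.2) / 59.3 × 100 = 40.7 / 59.3 × 100 = 68.6

Youth dependency ratio: 59.9
Old-age dependency ratio: 8.8
Total dependency ratio: 68.6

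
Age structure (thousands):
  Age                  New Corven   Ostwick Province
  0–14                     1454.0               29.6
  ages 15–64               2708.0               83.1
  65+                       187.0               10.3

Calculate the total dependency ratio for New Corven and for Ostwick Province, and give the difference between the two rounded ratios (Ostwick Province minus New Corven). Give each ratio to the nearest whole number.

New Corven: 61
Ostwick Province: 48
Difference: -13

New Corven: (1454.0 + 187.0) / 2708.0 × 100 = 1641.0 / 2708.0 × 100 = 61
Ostwick Province: (29.6 + 10.3) / 83.1 × 100 = 39.9 / 83.1 × 100 = 48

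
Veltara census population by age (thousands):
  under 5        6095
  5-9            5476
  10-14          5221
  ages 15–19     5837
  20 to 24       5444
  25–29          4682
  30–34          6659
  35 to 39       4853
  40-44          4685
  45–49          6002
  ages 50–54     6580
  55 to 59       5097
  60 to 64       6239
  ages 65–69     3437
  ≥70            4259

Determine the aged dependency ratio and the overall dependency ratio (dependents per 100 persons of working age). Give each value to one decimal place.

0–14: 6095 + 5476 + 5221 = 16792
15–64: 5837 + 5444 + 4682 + 6659 + 4853 + 4685 + 6002 + 6580 + 5097 + 6239 = 56078
65+: 3437 + 4259 = 7696
Old-age dependency ratio = 7696 / 56078 × 100 = 13.7
Total dependency ratio = (16792 + 7696) / 56078 × 100 = 24488 / 56078 × 100 = 43.7

Old-age dependency ratio: 13.7
Total dependency ratio: 43.7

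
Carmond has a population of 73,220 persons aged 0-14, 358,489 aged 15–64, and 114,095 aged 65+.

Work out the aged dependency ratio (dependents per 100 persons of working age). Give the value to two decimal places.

Old-age dependency ratio = 114,095 / 358,489 × 100 = 31.83

Old-age dependency ratio: 31.83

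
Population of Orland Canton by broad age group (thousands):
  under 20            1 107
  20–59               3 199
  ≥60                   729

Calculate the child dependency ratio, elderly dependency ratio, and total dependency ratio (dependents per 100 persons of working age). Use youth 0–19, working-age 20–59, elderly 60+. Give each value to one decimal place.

Youth dependency ratio: 34.6
Old-age dependency ratio: 22.8
Total dependency ratio: 57.4

Youth dependency ratio = 1 107 / 3 199 × 100 = 34.6
Old-age dependency ratio = 729 / 3 199 × 100 = 22.8
Total dependency ratio = (1 107 + 729) / 3 199 × 100 = 1 836 / 3 199 × 100 = 57.4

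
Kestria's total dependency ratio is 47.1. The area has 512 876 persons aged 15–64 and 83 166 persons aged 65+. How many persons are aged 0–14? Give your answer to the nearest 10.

Aged 0–14: 158 400

Total dependency ratio = (youth + elderly) / working-age × 100
47.1 = (Y + 83 166) / 512 876 × 100
⇒ 158 400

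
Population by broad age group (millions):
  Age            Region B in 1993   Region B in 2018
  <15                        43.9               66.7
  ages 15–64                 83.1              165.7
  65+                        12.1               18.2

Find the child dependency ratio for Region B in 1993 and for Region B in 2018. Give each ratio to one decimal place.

Region B in 1993: 52.8
Region B in 2018: 40.3

Region B in 1993: 43.9 / 83.1 × 100 = 52.8
Region B in 2018: 66.7 / 165.7 × 100 = 40.3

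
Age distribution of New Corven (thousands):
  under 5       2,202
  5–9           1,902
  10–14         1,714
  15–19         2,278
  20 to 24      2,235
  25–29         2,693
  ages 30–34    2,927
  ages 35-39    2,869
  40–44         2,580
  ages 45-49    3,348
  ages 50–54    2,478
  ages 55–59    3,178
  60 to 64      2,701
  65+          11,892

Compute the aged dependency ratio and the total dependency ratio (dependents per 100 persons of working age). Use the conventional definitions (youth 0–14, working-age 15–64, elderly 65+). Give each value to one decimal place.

Old-age dependency ratio: 43.6
Total dependency ratio: 64.9

0–14: 2,202 + 1,902 + 1,714 = 5,818
15–64: 2,278 + 2,235 + 2,693 + 2,927 + 2,869 + 2,580 + 3,348 + 2,478 + 3,178 + 2,701 = 27,287
65+: 11,892
Old-age dependency ratio = 11,892 / 27,287 × 100 = 43.6
Total dependency ratio = (5,818 + 11,892) / 27,287 × 100 = 17,710 / 27,287 × 100 = 64.9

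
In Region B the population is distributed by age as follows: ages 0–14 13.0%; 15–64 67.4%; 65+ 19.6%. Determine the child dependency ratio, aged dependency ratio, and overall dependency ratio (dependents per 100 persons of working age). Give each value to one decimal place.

Youth dependency ratio: 19.3
Old-age dependency ratio: 29.1
Total dependency ratio: 48.4

Youth dependency ratio = 13.0 / 67.4 × 100 = 19.3
Old-age dependency ratio = 19.6 / 67.4 × 100 = 29.1
Total dependency ratio = (13.0 + 19.6) / 67.4 × 100 = 32.6 / 67.4 × 100 = 48.4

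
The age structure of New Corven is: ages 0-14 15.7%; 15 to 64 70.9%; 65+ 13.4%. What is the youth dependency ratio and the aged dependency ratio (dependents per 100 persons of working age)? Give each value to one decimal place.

Youth dependency ratio: 22.1
Old-age dependency ratio: 18.9

Youth dependency ratio = 15.7 / 70.9 × 100 = 22.1
Old-age dependency ratio = 13.4 / 70.9 × 100 = 18.9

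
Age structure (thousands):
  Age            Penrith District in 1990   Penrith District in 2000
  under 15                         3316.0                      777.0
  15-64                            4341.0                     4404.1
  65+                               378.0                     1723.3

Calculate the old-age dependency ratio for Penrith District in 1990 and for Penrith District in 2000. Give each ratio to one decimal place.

Penrith District in 1990: 8.7
Penrith District in 2000: 39.1

Penrith District in 1990: 378.0 / 4341.0 × 100 = 8.7
Penrith District in 2000: 1723.3 / 4404.1 × 100 = 39.1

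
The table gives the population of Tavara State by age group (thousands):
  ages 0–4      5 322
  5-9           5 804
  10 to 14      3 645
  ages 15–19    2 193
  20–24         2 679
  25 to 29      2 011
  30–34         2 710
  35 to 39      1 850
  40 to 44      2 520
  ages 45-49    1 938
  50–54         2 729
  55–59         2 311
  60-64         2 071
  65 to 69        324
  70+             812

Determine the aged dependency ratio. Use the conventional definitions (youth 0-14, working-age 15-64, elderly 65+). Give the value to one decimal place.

Old-age dependency ratio: 4.9

0–14: 5 322 + 5 804 + 3 645 = 14 771
15–64: 2 193 + 2 679 + 2 011 + 2 710 + 1 850 + 2 520 + 1 938 + 2 729 + 2 311 + 2 071 = 23 012
65+: 324 + 812 = 1 136
Old-age dependency ratio = 1 136 / 23 012 × 100 = 4.9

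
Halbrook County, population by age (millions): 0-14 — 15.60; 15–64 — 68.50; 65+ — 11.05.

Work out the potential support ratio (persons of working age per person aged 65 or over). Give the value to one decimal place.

Potential support ratio: 6.2

Potential support ratio = 68.50 / 11.05 = 6.2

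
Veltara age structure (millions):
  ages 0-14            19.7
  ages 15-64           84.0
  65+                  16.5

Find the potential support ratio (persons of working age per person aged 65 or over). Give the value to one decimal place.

Potential support ratio = 84.0 / 16.5 = 5.1

Potential support ratio: 5.1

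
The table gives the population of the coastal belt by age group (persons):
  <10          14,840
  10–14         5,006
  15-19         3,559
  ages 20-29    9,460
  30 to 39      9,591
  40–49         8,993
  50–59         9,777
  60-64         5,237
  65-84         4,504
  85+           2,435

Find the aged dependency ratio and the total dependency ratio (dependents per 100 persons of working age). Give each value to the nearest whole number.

Old-age dependency ratio: 15
Total dependency ratio: 57

0–14: 14,840 + 5,006 = 19,846
15–64: 3,559 + 9,460 + 9,591 + 8,993 + 9,777 + 5,237 = 46,617
65+: 4,504 + 2,435 = 6,939
Old-age dependency ratio = 6,939 / 46,617 × 100 = 15
Total dependency ratio = (19,846 + 6,939) / 46,617 × 100 = 26,785 / 46,617 × 100 = 57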